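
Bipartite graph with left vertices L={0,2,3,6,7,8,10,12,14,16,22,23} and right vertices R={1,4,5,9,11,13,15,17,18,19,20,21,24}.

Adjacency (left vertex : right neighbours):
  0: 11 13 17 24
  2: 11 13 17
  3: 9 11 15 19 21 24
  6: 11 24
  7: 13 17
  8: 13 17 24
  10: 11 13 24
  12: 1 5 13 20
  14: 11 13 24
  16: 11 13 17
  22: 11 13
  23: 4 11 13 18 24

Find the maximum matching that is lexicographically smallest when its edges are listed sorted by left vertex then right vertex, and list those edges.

|M| = 7 (so the lex-smallest maximum matching has 7 edges)
process left vertices in ascending order; for each, take the smallest-labelled available neighbour that still permits 7 edges overall, or leave it unmatched if none does
lex-smallest matching: {0-11, 2-13, 3-9, 6-24, 7-17, 12-1, 23-4}

Lex-smallest maximum matching: {(0,11), (2,13), (3,9), (6,24), (7,17), (12,1), (23,4)}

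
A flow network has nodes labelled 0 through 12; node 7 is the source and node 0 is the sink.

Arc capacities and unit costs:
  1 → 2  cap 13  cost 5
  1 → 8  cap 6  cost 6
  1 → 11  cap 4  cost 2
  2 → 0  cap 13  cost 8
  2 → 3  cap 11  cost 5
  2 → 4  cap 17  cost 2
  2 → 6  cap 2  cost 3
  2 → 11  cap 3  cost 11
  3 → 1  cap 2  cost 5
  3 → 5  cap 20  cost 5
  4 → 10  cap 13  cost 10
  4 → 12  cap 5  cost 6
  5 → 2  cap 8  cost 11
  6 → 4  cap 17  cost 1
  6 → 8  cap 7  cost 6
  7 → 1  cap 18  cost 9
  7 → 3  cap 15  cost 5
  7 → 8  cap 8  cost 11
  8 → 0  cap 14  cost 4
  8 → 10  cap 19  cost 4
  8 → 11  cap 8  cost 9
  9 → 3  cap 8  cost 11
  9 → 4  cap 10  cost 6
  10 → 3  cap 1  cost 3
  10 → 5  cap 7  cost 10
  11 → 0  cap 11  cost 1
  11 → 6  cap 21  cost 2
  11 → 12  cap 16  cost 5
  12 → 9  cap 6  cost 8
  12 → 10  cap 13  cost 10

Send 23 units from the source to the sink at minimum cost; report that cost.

shortest-cost path #1: 7→1→11→0 push 4 @ unit cost 12 (adds 48)
shortest-cost path #2: 7→8→0 push 8 @ unit cost 15 (adds 120)
shortest-cost path #3: 7→1→8→0 push 6 @ unit cost 19 (adds 114)
shortest-cost path #4: 7→1→2→0 push 5 @ unit cost 22 (adds 110)
total cost = 392

Minimum cost for 23 units: 392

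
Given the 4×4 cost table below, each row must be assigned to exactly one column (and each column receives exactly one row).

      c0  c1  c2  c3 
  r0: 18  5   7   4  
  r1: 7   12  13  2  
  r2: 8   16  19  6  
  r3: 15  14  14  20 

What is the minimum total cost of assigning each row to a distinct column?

optimal assignment: row0→col1 (cost 5), row1→col3 (cost 2), row2→col0 (cost 8), row3→col2 (cost 14)
total = 5 + 2 + 8 + 14 = 29

Minimum assignment cost: 29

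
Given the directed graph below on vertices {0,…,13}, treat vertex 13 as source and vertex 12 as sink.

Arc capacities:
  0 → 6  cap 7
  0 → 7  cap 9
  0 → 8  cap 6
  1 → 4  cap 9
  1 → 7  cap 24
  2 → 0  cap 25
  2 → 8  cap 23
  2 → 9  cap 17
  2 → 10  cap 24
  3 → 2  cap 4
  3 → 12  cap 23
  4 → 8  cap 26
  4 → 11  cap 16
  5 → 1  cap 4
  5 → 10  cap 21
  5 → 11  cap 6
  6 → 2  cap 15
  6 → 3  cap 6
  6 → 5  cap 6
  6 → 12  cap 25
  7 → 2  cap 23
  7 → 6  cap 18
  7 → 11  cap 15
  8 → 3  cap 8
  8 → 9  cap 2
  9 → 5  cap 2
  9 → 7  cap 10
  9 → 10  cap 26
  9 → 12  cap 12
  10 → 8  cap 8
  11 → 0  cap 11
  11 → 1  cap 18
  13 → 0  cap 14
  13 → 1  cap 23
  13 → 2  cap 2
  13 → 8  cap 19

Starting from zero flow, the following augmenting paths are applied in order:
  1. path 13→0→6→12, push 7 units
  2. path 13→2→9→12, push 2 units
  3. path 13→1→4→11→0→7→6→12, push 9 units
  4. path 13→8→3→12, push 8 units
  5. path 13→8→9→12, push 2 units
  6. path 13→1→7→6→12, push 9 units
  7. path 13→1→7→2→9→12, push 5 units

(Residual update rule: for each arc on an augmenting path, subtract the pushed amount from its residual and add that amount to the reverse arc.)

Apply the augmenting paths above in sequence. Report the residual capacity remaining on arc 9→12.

after path 1 (13→0→6→12, push 7): res(9,12)=12
after path 2 (13→2→9→12, push 2): res(9,12)=10
after path 3 (13→1→4→11→0→7→6→12, push 9): res(9,12)=10
after path 4 (13→8→3→12, push 8): res(9,12)=10
after path 5 (13→8→9→12, push 2): res(9,12)=8
after path 6 (13→1→7→6→12, push 9): res(9,12)=8
after path 7 (13→1→7→2→9→12, push 5): res(9,12)=3

Residual capacity of (9,12): 3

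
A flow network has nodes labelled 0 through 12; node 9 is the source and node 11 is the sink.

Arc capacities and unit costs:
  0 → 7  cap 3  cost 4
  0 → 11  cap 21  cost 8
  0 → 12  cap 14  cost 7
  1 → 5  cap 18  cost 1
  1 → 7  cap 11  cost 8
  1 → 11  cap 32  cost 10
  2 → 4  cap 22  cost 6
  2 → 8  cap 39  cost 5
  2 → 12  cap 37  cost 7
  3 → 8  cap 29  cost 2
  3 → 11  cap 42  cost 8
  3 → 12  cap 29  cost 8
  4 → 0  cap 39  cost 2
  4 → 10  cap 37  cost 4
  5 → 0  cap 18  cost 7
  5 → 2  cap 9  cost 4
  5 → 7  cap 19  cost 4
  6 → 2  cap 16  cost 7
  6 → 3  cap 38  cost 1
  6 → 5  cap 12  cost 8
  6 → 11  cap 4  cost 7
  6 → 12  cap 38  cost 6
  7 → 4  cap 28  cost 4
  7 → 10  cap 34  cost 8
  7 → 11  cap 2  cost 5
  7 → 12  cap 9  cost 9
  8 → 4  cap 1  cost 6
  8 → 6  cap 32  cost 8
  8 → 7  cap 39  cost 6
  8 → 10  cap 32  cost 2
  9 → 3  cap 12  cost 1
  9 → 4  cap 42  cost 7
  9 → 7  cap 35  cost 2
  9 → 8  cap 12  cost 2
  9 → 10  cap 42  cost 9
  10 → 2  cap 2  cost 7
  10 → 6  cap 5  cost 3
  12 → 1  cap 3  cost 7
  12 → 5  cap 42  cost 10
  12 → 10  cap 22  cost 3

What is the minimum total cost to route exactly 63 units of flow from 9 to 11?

Minimum cost for 63 units: 1225

shortest-cost path #1: 9→7→11 push 2 @ unit cost 7 (adds 14)
shortest-cost path #2: 9→3→11 push 12 @ unit cost 9 (adds 108)
shortest-cost path #3: 9→8→10→6→11 push 4 @ unit cost 14 (adds 56)
shortest-cost path #4: 9→7→4→0→11 push 21 @ unit cost 16 (adds 336)
shortest-cost path #5: 9→8→10→6→3→11 push 1 @ unit cost 16 (adds 16)
shortest-cost path #6: 9→8→6→3→11 push 7 @ unit cost 19 (adds 133)
shortest-cost path #7: 9→10→8→6→3→11 push 5 @ unit cost 24 (adds 120)
shortest-cost path #8: 9→7→12→1→11 push 3 @ unit cost 28 (adds 84)
shortest-cost path #9: 9→10→2→8→6→3→11 push 2 @ unit cost 38 (adds 76)
shortest-cost path #10: 9→7→12→5→2→8→6→3→11 push 6 @ unit cost 47 (adds 282)
total cost = 1225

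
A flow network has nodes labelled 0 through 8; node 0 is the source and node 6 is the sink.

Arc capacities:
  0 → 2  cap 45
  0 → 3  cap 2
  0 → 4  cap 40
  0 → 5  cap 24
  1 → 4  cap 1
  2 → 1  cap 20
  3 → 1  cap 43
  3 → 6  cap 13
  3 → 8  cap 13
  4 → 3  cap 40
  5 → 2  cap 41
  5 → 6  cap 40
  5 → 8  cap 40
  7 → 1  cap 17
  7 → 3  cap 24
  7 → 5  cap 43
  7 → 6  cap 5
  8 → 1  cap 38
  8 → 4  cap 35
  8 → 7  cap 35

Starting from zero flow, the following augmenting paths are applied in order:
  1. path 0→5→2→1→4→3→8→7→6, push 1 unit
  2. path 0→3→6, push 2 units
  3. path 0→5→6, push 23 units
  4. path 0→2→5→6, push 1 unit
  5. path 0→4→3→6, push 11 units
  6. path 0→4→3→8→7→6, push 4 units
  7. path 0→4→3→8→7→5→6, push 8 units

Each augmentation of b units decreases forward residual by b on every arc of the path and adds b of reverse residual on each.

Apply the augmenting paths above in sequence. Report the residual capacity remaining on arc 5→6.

Residual capacity of (5,6): 8

after path 1 (0→5→2→1→4→3→8→7→6, push 1): res(5,6)=40
after path 2 (0→3→6, push 2): res(5,6)=40
after path 3 (0→5→6, push 23): res(5,6)=17
after path 4 (0→2→5→6, push 1): res(5,6)=16
after path 5 (0→4→3→6, push 11): res(5,6)=16
after path 6 (0→4→3→8→7→6, push 4): res(5,6)=16
after path 7 (0→4→3→8→7→5→6, push 8): res(5,6)=8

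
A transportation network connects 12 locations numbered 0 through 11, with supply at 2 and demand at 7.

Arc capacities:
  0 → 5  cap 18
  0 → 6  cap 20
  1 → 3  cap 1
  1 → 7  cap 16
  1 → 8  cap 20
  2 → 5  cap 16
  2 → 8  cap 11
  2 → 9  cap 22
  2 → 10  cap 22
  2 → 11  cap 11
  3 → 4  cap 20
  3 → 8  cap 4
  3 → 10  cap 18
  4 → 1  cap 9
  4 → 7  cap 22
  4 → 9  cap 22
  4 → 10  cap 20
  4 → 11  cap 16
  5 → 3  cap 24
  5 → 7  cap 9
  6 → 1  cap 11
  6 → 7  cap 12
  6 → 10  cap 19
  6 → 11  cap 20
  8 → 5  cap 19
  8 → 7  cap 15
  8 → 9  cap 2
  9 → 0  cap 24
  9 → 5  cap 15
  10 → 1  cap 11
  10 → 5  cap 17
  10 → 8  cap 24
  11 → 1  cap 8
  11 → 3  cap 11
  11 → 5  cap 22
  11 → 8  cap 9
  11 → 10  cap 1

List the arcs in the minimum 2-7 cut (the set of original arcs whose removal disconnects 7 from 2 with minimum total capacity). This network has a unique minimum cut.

Min-cut arcs: {(1,7), (3,4), (5,7), (6,7), (8,7)} (total capacity 72)

augment #1: 2→5→7 push 9
augment #2: 2→8→7 push 11
augment #3: 2→10→1→7 push 11
augment #4: 2→10→8→7 push 4
augment #5: 2→11→1→7 push 5
augment #6: 2→5→3→4→7 push 7
augment #7: 2→9→0→6→7 push 12
augment #8: 2→11→3→4→7 push 6
augment #9: 2→9→5→3→4→7 push 7
max flow = 72; residual-reachable set from 2 gives S-side
cut edges (S→T): {(1,7), (3,4), (5,7), (6,7), (8,7)} total cap 72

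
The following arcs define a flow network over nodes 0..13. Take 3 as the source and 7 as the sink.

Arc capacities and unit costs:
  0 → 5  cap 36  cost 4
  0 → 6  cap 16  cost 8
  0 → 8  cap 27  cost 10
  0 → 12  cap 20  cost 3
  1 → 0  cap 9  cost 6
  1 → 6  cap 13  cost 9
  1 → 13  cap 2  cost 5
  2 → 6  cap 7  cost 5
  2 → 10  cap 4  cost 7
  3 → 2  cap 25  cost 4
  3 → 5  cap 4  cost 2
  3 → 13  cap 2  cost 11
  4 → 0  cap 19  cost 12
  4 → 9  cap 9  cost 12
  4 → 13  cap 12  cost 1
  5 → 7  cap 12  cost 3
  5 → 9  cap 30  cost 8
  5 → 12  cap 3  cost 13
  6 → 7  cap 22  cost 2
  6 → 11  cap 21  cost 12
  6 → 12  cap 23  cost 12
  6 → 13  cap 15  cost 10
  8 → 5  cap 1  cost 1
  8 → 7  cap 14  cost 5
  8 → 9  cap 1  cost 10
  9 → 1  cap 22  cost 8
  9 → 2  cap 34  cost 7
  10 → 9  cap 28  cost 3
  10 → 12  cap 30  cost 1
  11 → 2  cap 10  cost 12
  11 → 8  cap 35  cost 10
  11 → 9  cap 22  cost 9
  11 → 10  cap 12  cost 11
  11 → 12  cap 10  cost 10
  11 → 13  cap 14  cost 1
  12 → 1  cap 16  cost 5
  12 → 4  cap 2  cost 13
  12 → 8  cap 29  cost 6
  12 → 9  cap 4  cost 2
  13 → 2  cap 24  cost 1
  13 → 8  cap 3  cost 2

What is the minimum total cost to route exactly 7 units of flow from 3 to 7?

shortest-cost path #1: 3→5→7 push 4 @ unit cost 5 (adds 20)
shortest-cost path #2: 3→2→6→7 push 3 @ unit cost 11 (adds 33)
total cost = 53

Minimum cost for 7 units: 53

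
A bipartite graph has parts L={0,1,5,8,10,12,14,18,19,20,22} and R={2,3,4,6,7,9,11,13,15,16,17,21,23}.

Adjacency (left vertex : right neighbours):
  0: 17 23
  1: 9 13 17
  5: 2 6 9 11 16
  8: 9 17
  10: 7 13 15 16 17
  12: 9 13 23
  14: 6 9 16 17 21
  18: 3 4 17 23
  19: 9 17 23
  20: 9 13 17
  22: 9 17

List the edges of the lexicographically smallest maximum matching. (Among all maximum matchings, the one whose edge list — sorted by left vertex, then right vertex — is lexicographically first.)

|M| = 8 (so the lex-smallest maximum matching has 8 edges)
process left vertices in ascending order; for each, take the smallest-labelled available neighbour that still permits 8 edges overall, or leave it unmatched if none does
lex-smallest matching: {0-17, 1-9, 5-2, 10-7, 12-13, 14-6, 18-3, 19-23}

Lex-smallest maximum matching: {(0,17), (1,9), (5,2), (10,7), (12,13), (14,6), (18,3), (19,23)}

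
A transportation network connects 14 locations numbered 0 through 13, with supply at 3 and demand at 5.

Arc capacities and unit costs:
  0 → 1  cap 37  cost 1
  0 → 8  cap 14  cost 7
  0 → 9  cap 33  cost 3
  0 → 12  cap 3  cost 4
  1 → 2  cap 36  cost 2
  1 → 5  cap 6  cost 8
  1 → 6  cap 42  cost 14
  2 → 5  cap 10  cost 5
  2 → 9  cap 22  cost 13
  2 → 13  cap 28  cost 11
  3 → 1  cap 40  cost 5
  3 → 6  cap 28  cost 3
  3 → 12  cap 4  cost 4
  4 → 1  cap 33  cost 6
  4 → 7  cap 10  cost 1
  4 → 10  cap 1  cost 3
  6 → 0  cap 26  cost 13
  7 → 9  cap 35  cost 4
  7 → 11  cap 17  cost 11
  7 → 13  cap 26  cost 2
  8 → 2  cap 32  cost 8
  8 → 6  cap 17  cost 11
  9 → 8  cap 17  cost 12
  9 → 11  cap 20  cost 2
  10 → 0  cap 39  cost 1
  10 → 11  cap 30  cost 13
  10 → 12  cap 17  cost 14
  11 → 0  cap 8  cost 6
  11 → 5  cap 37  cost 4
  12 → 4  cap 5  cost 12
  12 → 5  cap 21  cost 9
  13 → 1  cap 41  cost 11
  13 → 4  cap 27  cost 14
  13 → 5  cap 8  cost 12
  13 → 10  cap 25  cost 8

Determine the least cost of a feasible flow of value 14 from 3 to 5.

shortest-cost path #1: 3→1→2→5 push 10 @ unit cost 12 (adds 120)
shortest-cost path #2: 3→12→5 push 4 @ unit cost 13 (adds 52)
total cost = 172

Minimum cost for 14 units: 172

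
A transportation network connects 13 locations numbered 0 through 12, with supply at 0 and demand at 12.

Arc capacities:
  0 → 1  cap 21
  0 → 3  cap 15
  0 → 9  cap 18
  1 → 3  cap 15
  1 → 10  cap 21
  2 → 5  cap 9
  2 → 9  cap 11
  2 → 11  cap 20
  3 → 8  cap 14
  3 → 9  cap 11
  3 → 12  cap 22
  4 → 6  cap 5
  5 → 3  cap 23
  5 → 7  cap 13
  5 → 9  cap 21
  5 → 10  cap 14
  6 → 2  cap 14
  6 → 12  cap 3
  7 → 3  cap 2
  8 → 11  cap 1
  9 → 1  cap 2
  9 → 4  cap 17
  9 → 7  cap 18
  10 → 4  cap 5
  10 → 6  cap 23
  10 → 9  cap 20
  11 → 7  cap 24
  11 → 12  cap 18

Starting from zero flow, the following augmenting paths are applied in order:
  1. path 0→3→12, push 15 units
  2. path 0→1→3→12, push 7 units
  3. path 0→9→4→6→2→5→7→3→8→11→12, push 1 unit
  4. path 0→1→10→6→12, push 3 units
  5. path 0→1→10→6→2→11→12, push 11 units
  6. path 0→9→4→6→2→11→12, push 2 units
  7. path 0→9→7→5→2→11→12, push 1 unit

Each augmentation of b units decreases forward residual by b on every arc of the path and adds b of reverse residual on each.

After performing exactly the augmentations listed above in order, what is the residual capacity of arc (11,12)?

after path 1 (0→3→12, push 15): res(11,12)=18
after path 2 (0→1→3→12, push 7): res(11,12)=18
after path 3 (0→9→4→6→2→5→7→3→8→11→12, push 1): res(11,12)=17
after path 4 (0→1→10→6→12, push 3): res(11,12)=17
after path 5 (0→1→10→6→2→11→12, push 11): res(11,12)=6
after path 6 (0→9→4→6→2→11→12, push 2): res(11,12)=4
after path 7 (0→9→7→5→2→11→12, push 1): res(11,12)=3

Residual capacity of (11,12): 3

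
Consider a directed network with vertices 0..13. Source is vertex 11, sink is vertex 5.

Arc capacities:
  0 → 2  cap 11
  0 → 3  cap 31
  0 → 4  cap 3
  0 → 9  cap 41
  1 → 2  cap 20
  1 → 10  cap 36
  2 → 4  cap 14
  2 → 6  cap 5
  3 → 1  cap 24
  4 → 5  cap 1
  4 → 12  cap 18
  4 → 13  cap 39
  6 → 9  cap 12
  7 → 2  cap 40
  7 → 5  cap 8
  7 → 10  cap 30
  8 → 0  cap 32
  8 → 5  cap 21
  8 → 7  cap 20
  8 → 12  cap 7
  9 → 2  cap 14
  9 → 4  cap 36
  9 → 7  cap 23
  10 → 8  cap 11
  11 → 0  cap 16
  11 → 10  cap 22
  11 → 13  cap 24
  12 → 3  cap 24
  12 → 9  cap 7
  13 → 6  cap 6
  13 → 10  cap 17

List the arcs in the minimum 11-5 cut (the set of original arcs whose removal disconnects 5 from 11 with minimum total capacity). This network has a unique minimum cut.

augment #1: 11→0→4→5 push 1
augment #2: 11→10→8→5 push 11
augment #3: 11→0→9→7→5 push 8
max flow = 20; residual-reachable set from 11 gives S-side
cut edges (S→T): {(4,5), (7,5), (10,8)} total cap 20

Min-cut arcs: {(4,5), (7,5), (10,8)} (total capacity 20)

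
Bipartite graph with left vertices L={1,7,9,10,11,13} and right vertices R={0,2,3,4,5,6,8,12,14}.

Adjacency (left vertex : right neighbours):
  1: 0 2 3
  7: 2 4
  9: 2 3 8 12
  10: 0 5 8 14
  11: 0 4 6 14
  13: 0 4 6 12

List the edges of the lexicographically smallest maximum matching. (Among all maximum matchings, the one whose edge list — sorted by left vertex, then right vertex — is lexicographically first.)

Lex-smallest maximum matching: {(1,0), (7,2), (9,3), (10,5), (11,4), (13,6)}

|M| = 6 (so the lex-smallest maximum matching has 6 edges)
process left vertices in ascending order; for each, take the smallest-labelled available neighbour that still permits 6 edges overall, or leave it unmatched if none does
lex-smallest matching: {1-0, 7-2, 9-3, 10-5, 11-4, 13-6}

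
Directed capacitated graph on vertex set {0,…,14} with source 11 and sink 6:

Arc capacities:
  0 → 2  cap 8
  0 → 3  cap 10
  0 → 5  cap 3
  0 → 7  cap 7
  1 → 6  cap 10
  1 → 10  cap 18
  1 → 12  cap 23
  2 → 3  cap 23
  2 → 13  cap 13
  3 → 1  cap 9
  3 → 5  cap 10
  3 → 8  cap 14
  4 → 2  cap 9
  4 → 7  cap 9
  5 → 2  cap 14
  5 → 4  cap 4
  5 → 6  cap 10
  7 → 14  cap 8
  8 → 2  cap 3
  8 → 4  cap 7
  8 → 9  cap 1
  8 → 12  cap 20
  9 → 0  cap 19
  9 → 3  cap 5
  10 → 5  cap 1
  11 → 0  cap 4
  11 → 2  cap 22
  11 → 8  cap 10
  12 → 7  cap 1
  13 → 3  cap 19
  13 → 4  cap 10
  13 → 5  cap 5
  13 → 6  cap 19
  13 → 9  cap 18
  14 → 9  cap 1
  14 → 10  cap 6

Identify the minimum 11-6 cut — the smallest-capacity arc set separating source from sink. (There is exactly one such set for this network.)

augment #1: 11→0→5→6 push 3
augment #2: 11→2→13→6 push 13
augment #3: 11→0→3→1→6 push 1
augment #4: 11→2→3→1→6 push 8
augment #5: 11→2→3→5→6 push 1
augment #6: 11→8→2→3→5→6 push 3
augment #7: 11→8→9→3→5→6 push 1
augment #8: 11→8→4→2→3→5→6 push 2
max flow = 32; residual-reachable set from 11 gives S-side
cut edges (S→T): {(2,13), (3,1), (5,6)} total cap 32

Min-cut arcs: {(2,13), (3,1), (5,6)} (total capacity 32)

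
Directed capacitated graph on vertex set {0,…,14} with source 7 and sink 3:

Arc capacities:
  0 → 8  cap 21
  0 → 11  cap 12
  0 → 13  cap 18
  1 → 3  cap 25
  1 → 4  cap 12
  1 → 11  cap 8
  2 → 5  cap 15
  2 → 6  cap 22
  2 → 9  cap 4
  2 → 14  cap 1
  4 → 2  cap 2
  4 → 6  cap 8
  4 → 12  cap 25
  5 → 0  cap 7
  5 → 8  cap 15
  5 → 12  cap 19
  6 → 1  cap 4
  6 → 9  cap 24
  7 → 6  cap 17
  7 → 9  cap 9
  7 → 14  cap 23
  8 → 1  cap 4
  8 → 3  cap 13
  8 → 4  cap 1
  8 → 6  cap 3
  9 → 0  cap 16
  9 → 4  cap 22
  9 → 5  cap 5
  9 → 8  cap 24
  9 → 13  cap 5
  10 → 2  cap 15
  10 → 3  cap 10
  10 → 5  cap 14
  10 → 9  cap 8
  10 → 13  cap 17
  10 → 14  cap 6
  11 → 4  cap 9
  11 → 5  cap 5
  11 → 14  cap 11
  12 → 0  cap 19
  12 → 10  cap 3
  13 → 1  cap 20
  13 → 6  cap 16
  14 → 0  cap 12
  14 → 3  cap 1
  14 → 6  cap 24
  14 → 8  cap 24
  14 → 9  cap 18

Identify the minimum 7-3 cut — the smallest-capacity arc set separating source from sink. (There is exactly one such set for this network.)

Min-cut arcs: {(1,3), (8,3), (12,10), (14,3)} (total capacity 42)

augment #1: 7→14→3 push 1
augment #2: 7→6→1→3 push 4
augment #3: 7→9→8→3 push 9
augment #4: 7→14→8→3 push 4
augment #5: 7→14→8→1→3 push 4
augment #6: 7→6→9→13→1→3 push 5
augment #7: 7→14→0→13→1→3 push 12
augment #8: 7→6→9→4→12→10→3 push 3
max flow = 42; residual-reachable set from 7 gives S-side
cut edges (S→T): {(1,3), (8,3), (12,10), (14,3)} total cap 42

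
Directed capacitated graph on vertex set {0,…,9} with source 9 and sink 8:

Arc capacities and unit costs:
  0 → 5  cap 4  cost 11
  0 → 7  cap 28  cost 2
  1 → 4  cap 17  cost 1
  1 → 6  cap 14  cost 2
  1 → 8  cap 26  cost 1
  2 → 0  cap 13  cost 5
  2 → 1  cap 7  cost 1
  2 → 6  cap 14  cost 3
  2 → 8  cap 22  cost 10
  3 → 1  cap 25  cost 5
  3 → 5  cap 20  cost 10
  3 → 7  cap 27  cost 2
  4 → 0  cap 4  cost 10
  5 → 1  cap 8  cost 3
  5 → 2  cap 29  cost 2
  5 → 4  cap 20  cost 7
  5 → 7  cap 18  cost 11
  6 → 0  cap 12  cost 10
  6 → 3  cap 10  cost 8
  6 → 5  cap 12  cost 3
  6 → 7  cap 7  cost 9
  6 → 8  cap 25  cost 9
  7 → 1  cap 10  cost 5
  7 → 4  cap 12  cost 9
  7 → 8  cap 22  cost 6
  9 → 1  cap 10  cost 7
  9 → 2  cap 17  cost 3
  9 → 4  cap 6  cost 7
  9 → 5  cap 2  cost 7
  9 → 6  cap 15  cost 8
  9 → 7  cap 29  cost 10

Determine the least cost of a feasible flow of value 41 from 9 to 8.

Minimum cost for 41 units: 453

shortest-cost path #1: 9→2→1→8 push 7 @ unit cost 5 (adds 35)
shortest-cost path #2: 9→1→8 push 10 @ unit cost 8 (adds 80)
shortest-cost path #3: 9→5→1→8 push 2 @ unit cost 11 (adds 22)
shortest-cost path #4: 9→2→8 push 10 @ unit cost 13 (adds 130)
shortest-cost path #5: 9→6→5→1→8 push 6 @ unit cost 15 (adds 90)
shortest-cost path #6: 9→7→8 push 6 @ unit cost 16 (adds 96)
total cost = 453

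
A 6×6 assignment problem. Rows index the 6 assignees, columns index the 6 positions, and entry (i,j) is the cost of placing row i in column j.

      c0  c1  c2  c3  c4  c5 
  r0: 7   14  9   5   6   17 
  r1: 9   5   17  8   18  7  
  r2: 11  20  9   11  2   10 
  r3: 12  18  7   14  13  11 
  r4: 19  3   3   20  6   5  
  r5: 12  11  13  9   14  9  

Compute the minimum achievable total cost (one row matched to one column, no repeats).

one of 3 optimal assignments: row0→col0 (cost 7), row1→col1 (cost 5), row2→col4 (cost 2), row3→col2 (cost 7), row4→col5 (cost 5), row5→col3 (cost 9)
total = 7 + 5 + 2 + 7 + 5 + 9 = 35

Minimum assignment cost: 35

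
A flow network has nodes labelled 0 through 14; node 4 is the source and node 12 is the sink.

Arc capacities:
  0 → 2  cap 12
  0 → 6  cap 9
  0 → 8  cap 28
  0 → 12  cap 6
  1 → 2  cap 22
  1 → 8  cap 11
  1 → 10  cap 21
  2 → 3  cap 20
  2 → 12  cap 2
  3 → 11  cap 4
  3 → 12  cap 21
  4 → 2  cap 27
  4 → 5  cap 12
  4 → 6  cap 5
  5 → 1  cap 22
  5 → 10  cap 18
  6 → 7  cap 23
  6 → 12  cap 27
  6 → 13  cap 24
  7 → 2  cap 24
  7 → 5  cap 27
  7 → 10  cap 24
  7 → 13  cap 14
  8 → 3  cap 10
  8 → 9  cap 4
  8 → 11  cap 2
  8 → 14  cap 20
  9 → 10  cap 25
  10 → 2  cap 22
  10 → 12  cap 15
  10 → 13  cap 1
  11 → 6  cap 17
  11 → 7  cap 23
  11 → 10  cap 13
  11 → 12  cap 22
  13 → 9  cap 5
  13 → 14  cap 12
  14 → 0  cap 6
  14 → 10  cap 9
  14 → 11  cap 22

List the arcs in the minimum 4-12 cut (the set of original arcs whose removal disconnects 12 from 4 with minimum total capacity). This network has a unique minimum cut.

augment #1: 4→2→12 push 2
augment #2: 4→6→12 push 5
augment #3: 4→2→3→12 push 20
augment #4: 4→5→10→12 push 12
max flow = 39; residual-reachable set from 4 gives S-side
cut edges (S→T): {(2,3), (2,12), (4,5), (4,6)} total cap 39

Min-cut arcs: {(2,3), (2,12), (4,5), (4,6)} (total capacity 39)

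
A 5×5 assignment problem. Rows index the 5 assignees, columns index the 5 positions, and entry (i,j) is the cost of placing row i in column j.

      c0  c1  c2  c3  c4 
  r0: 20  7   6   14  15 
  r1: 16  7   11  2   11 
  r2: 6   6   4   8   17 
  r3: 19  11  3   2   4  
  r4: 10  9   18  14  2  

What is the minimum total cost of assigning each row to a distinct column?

Minimum assignment cost: 20

optimal assignment: row0→col1 (cost 7), row1→col3 (cost 2), row2→col0 (cost 6), row3→col2 (cost 3), row4→col4 (cost 2)
total = 7 + 2 + 6 + 3 + 2 = 20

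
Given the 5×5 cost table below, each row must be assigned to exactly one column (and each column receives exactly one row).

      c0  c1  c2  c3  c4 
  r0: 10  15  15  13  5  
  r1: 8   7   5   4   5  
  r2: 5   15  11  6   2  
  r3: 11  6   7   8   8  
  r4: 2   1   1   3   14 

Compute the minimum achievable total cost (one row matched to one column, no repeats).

Minimum assignment cost: 21

optimal assignment: row0→col4 (cost 5), row1→col3 (cost 4), row2→col0 (cost 5), row3→col1 (cost 6), row4→col2 (cost 1)
total = 5 + 4 + 5 + 6 + 1 = 21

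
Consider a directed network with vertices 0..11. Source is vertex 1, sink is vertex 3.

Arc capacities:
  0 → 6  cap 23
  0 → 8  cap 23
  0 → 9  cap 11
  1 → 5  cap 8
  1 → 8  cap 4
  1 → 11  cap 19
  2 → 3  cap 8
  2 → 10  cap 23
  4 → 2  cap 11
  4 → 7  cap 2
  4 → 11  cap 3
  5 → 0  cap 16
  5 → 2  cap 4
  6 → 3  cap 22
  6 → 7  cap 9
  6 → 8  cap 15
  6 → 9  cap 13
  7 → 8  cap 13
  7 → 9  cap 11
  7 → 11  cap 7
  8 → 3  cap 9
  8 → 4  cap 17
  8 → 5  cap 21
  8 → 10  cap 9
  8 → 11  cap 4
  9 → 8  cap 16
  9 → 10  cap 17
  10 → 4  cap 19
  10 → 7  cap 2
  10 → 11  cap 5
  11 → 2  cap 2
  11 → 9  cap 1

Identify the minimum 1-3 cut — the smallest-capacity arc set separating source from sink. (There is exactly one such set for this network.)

Min-cut arcs: {(1,5), (1,8), (11,2), (11,9)} (total capacity 15)

augment #1: 1→8→3 push 4
augment #2: 1→5→2→3 push 4
augment #3: 1→11→2→3 push 2
augment #4: 1→5→0→6→3 push 4
augment #5: 1→11→9→8→3 push 1
max flow = 15; residual-reachable set from 1 gives S-side
cut edges (S→T): {(1,5), (1,8), (11,2), (11,9)} total cap 15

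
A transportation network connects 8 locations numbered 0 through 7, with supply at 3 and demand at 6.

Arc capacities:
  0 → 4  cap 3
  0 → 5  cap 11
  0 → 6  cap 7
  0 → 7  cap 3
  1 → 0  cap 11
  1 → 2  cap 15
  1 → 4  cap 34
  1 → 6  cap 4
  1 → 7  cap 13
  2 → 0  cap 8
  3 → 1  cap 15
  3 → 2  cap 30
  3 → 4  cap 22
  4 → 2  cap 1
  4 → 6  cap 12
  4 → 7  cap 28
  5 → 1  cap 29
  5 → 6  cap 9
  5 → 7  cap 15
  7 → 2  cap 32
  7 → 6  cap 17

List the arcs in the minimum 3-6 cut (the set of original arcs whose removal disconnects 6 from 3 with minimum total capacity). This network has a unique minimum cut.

Min-cut arcs: {(2,0), (3,1), (3,4)} (total capacity 45)

augment #1: 3→1→6 push 4
augment #2: 3→4→6 push 12
augment #3: 3→1→0→6 push 7
augment #4: 3→1→7→6 push 4
augment #5: 3→4→7→6 push 10
augment #6: 3→2→0→5→6 push 8
max flow = 45; residual-reachable set from 3 gives S-side
cut edges (S→T): {(2,0), (3,1), (3,4)} total cap 45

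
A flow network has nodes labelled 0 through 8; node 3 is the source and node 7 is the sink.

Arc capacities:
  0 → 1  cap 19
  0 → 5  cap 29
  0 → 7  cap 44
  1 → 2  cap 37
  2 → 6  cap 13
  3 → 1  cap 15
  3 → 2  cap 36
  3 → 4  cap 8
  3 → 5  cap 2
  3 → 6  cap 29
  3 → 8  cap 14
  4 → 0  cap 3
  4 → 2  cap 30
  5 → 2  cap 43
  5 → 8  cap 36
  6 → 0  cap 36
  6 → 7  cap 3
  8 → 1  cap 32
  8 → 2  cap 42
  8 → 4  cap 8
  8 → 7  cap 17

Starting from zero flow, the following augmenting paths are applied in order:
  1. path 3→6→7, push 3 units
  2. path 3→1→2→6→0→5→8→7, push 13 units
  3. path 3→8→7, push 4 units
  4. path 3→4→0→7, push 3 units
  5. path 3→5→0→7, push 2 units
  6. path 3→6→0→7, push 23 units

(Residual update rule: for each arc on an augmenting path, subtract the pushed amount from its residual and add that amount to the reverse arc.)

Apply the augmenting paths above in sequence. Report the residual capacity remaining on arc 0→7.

after path 1 (3→6→7, push 3): res(0,7)=44
after path 2 (3→1→2→6→0→5→8→7, push 13): res(0,7)=44
after path 3 (3→8→7, push 4): res(0,7)=44
after path 4 (3→4→0→7, push 3): res(0,7)=41
after path 5 (3→5→0→7, push 2): res(0,7)=39
after path 6 (3→6→0→7, push 23): res(0,7)=16

Residual capacity of (0,7): 16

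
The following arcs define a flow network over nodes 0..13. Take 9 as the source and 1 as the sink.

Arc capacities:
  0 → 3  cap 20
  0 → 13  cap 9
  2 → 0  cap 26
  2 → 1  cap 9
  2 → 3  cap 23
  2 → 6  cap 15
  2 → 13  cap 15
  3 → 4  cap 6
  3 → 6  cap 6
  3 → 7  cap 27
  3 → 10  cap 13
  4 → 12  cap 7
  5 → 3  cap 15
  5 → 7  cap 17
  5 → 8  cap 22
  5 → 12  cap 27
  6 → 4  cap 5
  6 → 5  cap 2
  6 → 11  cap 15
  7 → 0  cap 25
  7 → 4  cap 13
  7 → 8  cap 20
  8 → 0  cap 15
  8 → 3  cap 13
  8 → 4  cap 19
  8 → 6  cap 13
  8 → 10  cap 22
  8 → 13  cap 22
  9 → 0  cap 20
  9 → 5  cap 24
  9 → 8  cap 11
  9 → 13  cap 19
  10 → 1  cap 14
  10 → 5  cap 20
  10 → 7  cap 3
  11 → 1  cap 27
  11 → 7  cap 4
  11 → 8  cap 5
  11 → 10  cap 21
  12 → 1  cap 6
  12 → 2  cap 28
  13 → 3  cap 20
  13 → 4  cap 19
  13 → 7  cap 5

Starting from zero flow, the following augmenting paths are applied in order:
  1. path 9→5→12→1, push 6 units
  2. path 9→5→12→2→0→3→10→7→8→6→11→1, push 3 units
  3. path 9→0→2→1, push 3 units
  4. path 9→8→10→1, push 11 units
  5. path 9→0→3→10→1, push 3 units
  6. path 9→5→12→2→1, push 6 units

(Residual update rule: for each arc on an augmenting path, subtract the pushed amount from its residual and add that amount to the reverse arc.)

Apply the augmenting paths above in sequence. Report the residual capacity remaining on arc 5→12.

after path 1 (9→5→12→1, push 6): res(5,12)=21
after path 2 (9→5→12→2→0→3→10→7→8→6→11→1, push 3): res(5,12)=18
after path 3 (9→0→2→1, push 3): res(5,12)=18
after path 4 (9→8→10→1, push 11): res(5,12)=18
after path 5 (9→0→3→10→1, push 3): res(5,12)=18
after path 6 (9→5→12→2→1, push 6): res(5,12)=12

Residual capacity of (5,12): 12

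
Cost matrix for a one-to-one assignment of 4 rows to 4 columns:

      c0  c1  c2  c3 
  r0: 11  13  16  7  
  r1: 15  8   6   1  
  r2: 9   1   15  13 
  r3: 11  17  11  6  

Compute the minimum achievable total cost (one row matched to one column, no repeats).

one of 2 optimal assignments: row0→col0 (cost 11), row1→col2 (cost 6), row2→col1 (cost 1), row3→col3 (cost 6)
total = 11 + 6 + 1 + 6 = 24

Minimum assignment cost: 24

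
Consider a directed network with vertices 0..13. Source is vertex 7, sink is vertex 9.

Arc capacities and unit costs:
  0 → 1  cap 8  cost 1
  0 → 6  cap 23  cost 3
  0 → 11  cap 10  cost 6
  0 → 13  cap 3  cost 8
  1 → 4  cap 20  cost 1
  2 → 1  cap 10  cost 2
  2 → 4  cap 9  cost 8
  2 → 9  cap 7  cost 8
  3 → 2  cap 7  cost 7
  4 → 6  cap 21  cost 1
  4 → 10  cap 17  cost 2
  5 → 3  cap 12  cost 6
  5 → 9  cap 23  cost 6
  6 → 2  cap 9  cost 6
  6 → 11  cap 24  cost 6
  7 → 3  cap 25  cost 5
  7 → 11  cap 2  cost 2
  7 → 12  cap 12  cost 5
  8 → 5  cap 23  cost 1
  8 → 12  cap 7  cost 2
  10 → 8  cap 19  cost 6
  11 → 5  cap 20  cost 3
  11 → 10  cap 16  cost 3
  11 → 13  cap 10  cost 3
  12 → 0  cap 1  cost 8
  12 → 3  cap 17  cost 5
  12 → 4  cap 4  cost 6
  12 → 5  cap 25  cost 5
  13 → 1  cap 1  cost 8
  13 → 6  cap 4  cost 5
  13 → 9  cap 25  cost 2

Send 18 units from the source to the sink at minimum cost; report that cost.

shortest-cost path #1: 7→11→13→9 push 2 @ unit cost 7 (adds 14)
shortest-cost path #2: 7→12→5→9 push 12 @ unit cost 16 (adds 192)
shortest-cost path #3: 7→3→2→9 push 4 @ unit cost 20 (adds 80)
total cost = 286

Minimum cost for 18 units: 286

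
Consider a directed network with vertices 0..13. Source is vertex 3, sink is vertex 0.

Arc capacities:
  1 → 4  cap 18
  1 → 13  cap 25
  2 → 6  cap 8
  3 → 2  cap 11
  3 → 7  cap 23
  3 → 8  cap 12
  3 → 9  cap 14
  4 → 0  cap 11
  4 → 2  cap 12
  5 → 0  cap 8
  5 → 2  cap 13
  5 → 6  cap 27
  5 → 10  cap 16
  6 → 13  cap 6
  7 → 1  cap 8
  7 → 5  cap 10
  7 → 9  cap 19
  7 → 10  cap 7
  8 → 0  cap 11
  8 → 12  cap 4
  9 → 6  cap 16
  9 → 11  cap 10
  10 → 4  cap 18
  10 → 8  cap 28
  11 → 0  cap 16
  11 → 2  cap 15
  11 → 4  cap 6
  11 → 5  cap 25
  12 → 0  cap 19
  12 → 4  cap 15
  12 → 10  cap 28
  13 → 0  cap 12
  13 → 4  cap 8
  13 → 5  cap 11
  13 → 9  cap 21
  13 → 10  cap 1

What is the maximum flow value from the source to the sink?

Maximum flow value: 51

augment #1: 3→8→0 bottleneck 11, total now 11
augment #2: 3→7→5→0 bottleneck 8, total now 19
augment #3: 3→8→12→0 bottleneck 1, total now 20
augment #4: 3→9→11→0 bottleneck 10, total now 30
augment #5: 3→2→6→13→0 bottleneck 6, total now 36
augment #6: 3→7→1→4→0 bottleneck 8, total now 44
augment #7: 3→7→10→4→0 bottleneck 3, total now 47
augment #8: 3→7→10→8→12→0 bottleneck 3, total now 50
augment #9: 3→7→10→4→1→13→0 bottleneck 1, total now 51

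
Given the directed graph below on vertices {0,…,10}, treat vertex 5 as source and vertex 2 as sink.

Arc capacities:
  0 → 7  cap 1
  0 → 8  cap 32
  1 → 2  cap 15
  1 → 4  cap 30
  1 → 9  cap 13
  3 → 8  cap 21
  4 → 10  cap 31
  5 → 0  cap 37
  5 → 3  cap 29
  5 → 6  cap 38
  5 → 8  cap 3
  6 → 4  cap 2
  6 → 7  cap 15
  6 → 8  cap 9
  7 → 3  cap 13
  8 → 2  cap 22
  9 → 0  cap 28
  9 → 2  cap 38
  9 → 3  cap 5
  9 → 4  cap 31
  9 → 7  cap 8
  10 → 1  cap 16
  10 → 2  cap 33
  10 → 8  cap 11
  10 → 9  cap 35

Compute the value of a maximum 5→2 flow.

Maximum flow value: 24

augment #1: 5→8→2 bottleneck 3, total now 3
augment #2: 5→0→8→2 bottleneck 19, total now 22
augment #3: 5→6→4→10→2 bottleneck 2, total now 24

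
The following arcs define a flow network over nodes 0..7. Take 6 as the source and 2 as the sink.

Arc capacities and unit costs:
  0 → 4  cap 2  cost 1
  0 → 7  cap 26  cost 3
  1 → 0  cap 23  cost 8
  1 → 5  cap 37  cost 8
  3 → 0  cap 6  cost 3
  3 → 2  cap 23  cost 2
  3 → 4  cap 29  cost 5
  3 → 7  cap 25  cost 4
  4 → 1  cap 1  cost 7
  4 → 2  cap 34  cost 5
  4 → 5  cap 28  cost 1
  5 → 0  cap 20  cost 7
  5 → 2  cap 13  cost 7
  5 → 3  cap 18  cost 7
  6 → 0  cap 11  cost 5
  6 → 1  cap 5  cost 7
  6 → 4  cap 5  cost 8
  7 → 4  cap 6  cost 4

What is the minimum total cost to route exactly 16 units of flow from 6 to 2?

Minimum cost for 16 units: 255

shortest-cost path #1: 6→0→4→2 push 2 @ unit cost 11 (adds 22)
shortest-cost path #2: 6→4→2 push 5 @ unit cost 13 (adds 65)
shortest-cost path #3: 6→0→7→4→2 push 6 @ unit cost 17 (adds 102)
shortest-cost path #4: 6→1→5→2 push 3 @ unit cost 22 (adds 66)
total cost = 255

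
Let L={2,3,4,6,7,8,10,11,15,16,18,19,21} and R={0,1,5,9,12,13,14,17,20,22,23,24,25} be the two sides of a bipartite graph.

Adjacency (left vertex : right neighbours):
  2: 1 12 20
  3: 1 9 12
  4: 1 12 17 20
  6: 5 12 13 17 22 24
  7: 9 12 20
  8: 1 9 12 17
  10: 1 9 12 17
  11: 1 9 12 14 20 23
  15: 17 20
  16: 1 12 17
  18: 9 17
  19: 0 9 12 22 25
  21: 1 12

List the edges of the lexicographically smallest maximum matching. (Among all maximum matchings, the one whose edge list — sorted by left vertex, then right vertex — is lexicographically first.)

Lex-smallest maximum matching: {(2,1), (3,9), (4,12), (6,5), (7,20), (8,17), (11,14), (19,0)}

|M| = 8 (so the lex-smallest maximum matching has 8 edges)
process left vertices in ascending order; for each, take the smallest-labelled available neighbour that still permits 8 edges overall, or leave it unmatched if none does
lex-smallest matching: {2-1, 3-9, 4-12, 6-5, 7-20, 8-17, 11-14, 19-0}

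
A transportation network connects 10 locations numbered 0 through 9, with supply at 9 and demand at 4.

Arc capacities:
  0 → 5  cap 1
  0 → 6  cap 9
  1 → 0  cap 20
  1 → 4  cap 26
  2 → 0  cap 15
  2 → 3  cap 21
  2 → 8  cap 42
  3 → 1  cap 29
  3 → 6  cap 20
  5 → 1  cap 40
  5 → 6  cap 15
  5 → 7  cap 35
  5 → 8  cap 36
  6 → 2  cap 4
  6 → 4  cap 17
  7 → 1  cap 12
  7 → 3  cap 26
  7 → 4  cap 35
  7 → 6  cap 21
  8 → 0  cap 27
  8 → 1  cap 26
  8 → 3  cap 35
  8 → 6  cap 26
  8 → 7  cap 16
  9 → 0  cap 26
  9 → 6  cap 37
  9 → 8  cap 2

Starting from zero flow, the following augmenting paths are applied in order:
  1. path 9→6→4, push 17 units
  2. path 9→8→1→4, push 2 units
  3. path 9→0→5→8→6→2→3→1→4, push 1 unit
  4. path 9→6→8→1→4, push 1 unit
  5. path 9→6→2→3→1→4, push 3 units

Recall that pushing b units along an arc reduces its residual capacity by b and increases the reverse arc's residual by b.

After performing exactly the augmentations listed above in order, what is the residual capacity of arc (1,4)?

after path 1 (9→6→4, push 17): res(1,4)=26
after path 2 (9→8→1→4, push 2): res(1,4)=24
after path 3 (9→0→5→8→6→2→3→1→4, push 1): res(1,4)=23
after path 4 (9→6→8→1→4, push 1): res(1,4)=22
after path 5 (9→6→2→3→1→4, push 3): res(1,4)=19

Residual capacity of (1,4): 19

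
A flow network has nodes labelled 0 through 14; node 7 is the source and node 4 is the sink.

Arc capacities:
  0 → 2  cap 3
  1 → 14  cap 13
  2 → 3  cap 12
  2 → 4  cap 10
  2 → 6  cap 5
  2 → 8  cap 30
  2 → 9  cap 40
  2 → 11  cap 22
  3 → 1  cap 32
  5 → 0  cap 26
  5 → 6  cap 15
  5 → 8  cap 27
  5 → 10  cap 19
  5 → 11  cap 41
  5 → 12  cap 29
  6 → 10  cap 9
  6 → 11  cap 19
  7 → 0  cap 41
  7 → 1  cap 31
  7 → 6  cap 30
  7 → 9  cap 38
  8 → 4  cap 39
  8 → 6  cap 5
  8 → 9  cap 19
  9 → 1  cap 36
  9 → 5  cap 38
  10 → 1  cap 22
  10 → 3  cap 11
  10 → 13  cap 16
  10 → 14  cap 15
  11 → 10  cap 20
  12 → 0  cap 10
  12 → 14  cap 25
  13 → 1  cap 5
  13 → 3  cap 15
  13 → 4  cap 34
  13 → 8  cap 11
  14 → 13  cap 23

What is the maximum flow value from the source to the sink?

augment #1: 7→0→2→4 bottleneck 3, total now 3
augment #2: 7→1→14→13→4 bottleneck 13, total now 16
augment #3: 7→6→10→13→4 bottleneck 9, total now 25
augment #4: 7→9→5→8→4 bottleneck 27, total now 52
augment #5: 7→6→11→10→13→4 bottleneck 7, total now 59
augment #6: 7→6→11→10→14→13→4 bottleneck 5, total now 64
augment #7: 7→6→11→10→14→13→8→4 bottleneck 5, total now 69

Maximum flow value: 69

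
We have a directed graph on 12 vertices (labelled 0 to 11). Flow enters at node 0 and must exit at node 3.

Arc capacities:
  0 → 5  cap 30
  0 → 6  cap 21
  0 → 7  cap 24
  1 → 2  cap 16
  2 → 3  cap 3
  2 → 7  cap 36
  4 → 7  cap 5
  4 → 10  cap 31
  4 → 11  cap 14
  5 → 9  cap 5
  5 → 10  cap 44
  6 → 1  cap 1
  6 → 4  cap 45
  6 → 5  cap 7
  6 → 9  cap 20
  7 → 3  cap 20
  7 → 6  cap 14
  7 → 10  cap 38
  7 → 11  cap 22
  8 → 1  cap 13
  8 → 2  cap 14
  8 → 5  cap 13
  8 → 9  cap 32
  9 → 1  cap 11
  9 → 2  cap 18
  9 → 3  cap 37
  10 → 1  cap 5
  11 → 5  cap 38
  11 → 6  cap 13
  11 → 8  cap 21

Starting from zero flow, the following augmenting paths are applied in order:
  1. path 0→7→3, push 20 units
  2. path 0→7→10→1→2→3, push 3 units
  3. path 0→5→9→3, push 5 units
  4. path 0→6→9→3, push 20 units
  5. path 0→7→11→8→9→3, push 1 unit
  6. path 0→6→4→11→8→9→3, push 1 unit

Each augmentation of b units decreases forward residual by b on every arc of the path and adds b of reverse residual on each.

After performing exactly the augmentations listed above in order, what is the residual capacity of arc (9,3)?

Residual capacity of (9,3): 10

after path 1 (0→7→3, push 20): res(9,3)=37
after path 2 (0→7→10→1→2→3, push 3): res(9,3)=37
after path 3 (0→5→9→3, push 5): res(9,3)=32
after path 4 (0→6→9→3, push 20): res(9,3)=12
after path 5 (0→7→11→8→9→3, push 1): res(9,3)=11
after path 6 (0→6→4→11→8→9→3, push 1): res(9,3)=10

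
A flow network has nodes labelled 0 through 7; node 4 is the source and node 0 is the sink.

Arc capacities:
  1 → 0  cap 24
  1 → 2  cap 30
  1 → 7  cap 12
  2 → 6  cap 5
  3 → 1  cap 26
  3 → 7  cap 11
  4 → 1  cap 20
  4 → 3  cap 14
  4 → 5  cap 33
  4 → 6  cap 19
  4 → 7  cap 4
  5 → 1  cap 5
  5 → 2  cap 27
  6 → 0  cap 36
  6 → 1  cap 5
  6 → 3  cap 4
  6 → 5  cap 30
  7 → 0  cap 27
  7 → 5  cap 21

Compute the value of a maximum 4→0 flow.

augment #1: 4→1→0 bottleneck 20, total now 20
augment #2: 4→6→0 bottleneck 19, total now 39
augment #3: 4→7→0 bottleneck 4, total now 43
augment #4: 4→3→1→0 bottleneck 4, total now 47
augment #5: 4→3→7→0 bottleneck 10, total now 57
augment #6: 4→5→1→7→0 bottleneck 5, total now 62
augment #7: 4→5→2→6→0 bottleneck 5, total now 67

Maximum flow value: 67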